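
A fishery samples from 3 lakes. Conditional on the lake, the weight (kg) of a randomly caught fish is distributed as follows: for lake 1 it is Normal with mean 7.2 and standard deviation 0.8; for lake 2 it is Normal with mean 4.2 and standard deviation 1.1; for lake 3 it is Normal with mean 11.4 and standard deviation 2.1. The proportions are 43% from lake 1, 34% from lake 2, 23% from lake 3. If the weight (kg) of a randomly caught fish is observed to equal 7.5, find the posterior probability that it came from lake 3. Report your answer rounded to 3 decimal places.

0.037

Likelihoods f(7.5 | ·): 1: 0.464819; 2: 0.00402895; 3: 0.0338653.
Posterior ∝ prior × likelihood. Numerator for 3: 0.23·0.0338653 = 0.00778901.
Normalizing constant: 0.43·0.464819 + 0.34·0.00402895 + 0.23·0.0338653 = 0.209031.
P(3 | observation) = 0.00778901 / 0.209031 = 0.0372625.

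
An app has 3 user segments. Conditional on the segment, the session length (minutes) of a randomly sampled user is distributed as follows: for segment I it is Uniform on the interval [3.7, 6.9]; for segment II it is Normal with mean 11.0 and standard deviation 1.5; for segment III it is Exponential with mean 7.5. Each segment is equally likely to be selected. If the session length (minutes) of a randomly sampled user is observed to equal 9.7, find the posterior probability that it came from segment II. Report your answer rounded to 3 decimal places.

Likelihoods f(9.7 | ·): I: 0; II: 0.182691; III: 0.0365806.
Posterior ∝ prior × likelihood. Numerator for II: 0.333333·0.182691 = 0.060897.
Normalizing constant: 0.333333·0 + 0.333333·0.182691 + 0.333333·0.0365806 = 0.0730905.
P(II | observation) = 0.060897 / 0.0730905 = 0.833172.

0.833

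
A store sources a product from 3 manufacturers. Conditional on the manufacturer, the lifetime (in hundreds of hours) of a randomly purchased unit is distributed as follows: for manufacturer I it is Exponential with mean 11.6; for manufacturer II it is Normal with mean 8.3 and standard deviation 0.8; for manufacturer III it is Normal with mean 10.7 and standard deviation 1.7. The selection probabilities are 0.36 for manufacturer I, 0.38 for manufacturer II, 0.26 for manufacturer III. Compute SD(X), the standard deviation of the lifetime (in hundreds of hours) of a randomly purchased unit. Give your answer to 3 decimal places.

7.181

Per component, I: μ=11.6, E[X²]=269.12; II: μ=8.3, E[X²]=69.53; III: μ=10.7, E[X²]=117.38.
E[X] = 0.36·11.6 + 0.38·8.3 + 0.26·10.7 = 10.112.
E[X²] = 0.36·269.12 + 0.38·69.53 + 0.26·117.38 = 153.823.
Var(X) = E[X²] − (E[X])² = 153.823 − 102.253 = 51.5709.
SD(X) = √51.5709 = 7.18129.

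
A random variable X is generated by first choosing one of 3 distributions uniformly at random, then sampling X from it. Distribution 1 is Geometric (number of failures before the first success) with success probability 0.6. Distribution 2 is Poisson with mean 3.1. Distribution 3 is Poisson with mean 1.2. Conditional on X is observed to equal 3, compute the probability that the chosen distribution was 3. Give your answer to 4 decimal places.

0.2487

Likelihoods P(X=3 | ·): 1: 0.0384; 2: 0.223677; 3: 0.0867439.
Posterior ∝ prior × likelihood. Numerator for 3: 0.333333·0.0867439 = 0.0289146.
Normalizing constant: 0.333333·0.0384 + 0.333333·0.223677 + 0.333333·0.0867439 = 0.116274.
P(3 | observation) = 0.0289146 / 0.116274 = 0.248678.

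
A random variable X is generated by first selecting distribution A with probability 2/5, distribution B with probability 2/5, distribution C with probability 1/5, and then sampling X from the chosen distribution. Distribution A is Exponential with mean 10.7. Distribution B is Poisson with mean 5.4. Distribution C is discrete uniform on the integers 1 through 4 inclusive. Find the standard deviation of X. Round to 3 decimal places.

Per component, A: μ=10.7, E[X²]=228.98; B: μ=5.4, E[X²]=34.56; C: μ=2.5, E[X²]=7.5.
E[X] = 0.4·10.7 + 0.4·5.4 + 0.2·2.5 = 6.94.
E[X²] = 0.4·228.98 + 0.4·34.56 + 0.2·7.5 = 106.916.
Var(X) = E[X²] − (E[X])² = 106.916 − 48.1636 = 58.7524.
SD(X) = √58.7524 = 7.66501.

7.665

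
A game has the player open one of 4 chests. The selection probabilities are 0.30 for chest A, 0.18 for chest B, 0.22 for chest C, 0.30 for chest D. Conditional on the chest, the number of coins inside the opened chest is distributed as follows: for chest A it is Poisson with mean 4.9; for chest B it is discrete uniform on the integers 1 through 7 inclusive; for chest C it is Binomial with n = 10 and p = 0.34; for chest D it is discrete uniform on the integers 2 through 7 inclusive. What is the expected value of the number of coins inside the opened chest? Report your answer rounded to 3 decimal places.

4.288

Component means — A: 4.9; B: 4; C: 3.4; D: 4.5.
E[X] = 0.3·4.9 + 0.18·4 + 0.22·3.4 + 0.3·4.5 = 4.288.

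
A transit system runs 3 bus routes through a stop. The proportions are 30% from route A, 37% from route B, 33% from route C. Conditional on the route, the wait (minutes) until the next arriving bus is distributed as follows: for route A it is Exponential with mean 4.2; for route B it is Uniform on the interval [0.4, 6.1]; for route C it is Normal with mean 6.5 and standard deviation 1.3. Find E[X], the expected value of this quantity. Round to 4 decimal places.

4.6075

Component means — A: 4.2; B: 3.25; C: 6.5.
E[X] = 0.3·4.2 + 0.37·3.25 + 0.33·6.5 = 4.6075.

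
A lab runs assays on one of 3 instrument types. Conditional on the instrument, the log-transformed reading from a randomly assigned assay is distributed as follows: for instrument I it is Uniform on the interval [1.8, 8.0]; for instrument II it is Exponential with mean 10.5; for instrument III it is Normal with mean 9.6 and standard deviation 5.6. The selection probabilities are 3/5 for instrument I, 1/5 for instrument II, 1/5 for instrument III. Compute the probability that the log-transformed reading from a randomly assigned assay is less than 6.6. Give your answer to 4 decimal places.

0.6171

Conditional on each instrument, P(X < 6.6): I: 0.774194; II: 0.466647; III: 0.296078.
By total probability, P(X < 6.6) = 0.6·0.774194 + 0.2·0.466647 + 0.2·0.296078 = 0.617061.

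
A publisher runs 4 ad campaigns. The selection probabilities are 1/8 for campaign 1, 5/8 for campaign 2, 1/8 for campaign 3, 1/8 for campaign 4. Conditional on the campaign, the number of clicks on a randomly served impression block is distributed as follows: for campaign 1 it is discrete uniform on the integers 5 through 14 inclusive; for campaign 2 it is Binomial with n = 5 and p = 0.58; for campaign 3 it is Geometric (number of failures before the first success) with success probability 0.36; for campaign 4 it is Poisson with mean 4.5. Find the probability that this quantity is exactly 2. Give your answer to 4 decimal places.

0.1883

Conditional on each campaign, P(X = 2): 1: 0; 2: 0.249232; 3: 0.147456; 4: 0.112479.
By total probability, P(X = 2) = 0.125·0 + 0.625·0.249232 + 0.125·0.147456 + 0.125·0.112479 = 0.188262.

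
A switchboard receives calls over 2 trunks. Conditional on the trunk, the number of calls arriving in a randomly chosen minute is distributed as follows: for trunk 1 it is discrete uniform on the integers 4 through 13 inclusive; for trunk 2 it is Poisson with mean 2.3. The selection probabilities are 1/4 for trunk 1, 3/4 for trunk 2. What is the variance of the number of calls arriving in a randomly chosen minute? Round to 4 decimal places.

Per component, 1: μ=8.5, E[X²]=80.5; 2: μ=2.3, E[X²]=7.59.
E[X] = 0.25·8.5 + 0.75·2.3 = 3.85.
E[X²] = 0.25·80.5 + 0.75·7.59 = 25.8175.
Var(X) = E[X²] − (E[X])² = 25.8175 − 14.8225 = 10.995.

10.9950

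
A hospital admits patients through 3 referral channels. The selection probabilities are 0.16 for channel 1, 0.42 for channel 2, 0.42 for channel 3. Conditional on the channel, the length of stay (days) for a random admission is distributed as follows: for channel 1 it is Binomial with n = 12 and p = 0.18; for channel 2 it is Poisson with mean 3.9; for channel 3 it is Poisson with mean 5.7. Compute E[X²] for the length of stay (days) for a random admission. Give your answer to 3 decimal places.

25.096

For each component E[X²] = Var + (mean)², giving 1: 6.4368; 2: 19.11; 3: 38.19.
Overall E[X²] = 0.16·6.4368 + 0.42·19.11 + 0.42·38.19 = 25.0959.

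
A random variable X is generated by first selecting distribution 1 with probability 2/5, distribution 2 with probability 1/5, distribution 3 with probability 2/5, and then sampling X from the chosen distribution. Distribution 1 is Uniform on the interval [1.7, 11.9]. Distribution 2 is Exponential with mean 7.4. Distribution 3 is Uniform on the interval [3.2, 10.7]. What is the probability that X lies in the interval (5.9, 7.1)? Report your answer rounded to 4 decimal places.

Conditional on each component, P(5.9 < X < 7.1): 1: 0.117647; 2: 0.0674451; 3: 0.16.
By total probability, P(5.9 < X < 7.1) = 0.4·0.117647 + 0.2·0.0674451 + 0.4·0.16 = 0.124548.

0.1245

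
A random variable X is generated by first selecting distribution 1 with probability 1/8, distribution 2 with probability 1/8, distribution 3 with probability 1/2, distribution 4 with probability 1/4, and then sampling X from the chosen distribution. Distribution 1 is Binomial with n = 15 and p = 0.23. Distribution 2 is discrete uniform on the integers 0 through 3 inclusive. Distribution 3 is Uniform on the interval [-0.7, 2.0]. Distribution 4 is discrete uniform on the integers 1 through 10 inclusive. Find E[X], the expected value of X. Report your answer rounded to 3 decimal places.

2.319

Component means — 1: 3.45; 2: 1.5; 3: 0.65; 4: 5.5.
E[X] = 0.125·3.45 + 0.125·1.5 + 0.5·0.65 + 0.25·5.5 = 2.31875.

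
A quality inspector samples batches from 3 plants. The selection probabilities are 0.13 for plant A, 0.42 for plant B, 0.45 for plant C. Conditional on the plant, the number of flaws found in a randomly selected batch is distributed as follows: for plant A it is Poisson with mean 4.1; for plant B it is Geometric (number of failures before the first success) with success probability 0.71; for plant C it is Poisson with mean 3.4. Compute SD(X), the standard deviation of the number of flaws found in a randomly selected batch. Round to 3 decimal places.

2.184

Per component, A: μ=4.1, E[X²]=20.91; B: μ=0.408451, E[X²]=0.742115; C: μ=3.4, E[X²]=14.96.
E[X] = 0.13·4.1 + 0.42·0.408451 + 0.45·3.4 = 2.23455.
E[X²] = 0.13·20.91 + 0.42·0.742115 + 0.45·14.96 = 9.76199.
Var(X) = E[X²] − (E[X])² = 9.76199 − 4.99321 = 4.76878.
SD(X) = √4.76878 = 2.18375.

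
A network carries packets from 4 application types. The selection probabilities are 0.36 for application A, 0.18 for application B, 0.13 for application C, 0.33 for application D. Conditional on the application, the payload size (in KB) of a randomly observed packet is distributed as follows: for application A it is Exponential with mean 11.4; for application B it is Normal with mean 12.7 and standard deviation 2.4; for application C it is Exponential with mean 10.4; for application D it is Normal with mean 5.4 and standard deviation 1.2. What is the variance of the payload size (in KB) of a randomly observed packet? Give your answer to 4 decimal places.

71.1532

Per component, A: μ=11.4, E[X²]=259.92; B: μ=12.7, E[X²]=167.05; C: μ=10.4, E[X²]=216.32; D: μ=5.4, E[X²]=30.6.
E[X] = 0.36·11.4 + 0.18·12.7 + 0.13·10.4 + 0.33·5.4 = 9.524.
E[X²] = 0.36·259.92 + 0.18·167.05 + 0.13·216.32 + 0.33·30.6 = 161.86.
Var(X) = E[X²] − (E[X])² = 161.86 − 90.7066 = 71.1532.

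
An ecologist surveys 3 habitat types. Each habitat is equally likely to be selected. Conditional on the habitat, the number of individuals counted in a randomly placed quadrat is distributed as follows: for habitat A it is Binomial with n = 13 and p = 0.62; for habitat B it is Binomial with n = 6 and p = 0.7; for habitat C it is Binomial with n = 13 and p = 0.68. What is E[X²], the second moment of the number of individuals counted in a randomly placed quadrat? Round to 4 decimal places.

55.9669

For each component E[X²] = Var + (mean)², giving A: 68.0264; B: 18.9; C: 80.9744.
Overall E[X²] = 0.333333·68.0264 + 0.333333·18.9 + 0.333333·80.9744 = 55.9669.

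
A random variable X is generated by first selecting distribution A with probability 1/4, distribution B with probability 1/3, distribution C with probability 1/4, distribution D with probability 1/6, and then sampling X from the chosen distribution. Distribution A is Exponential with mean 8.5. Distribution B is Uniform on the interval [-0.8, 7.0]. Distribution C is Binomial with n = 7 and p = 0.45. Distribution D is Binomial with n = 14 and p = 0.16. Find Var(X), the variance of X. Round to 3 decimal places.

26.427

Per component, A: μ=8.5, E[X²]=144.5; B: μ=3.1, E[X²]=14.68; C: μ=3.15, E[X²]=11.655; D: μ=2.24, E[X²]=6.8992.
E[X] = 0.25·8.5 + 0.333333·3.1 + 0.25·3.15 + 0.166667·2.24 = 4.31917.
E[X²] = 0.25·144.5 + 0.333333·14.68 + 0.25·11.655 + 0.166667·6.8992 = 45.0819.
Var(X) = E[X²] − (E[X])² = 45.0819 − 18.6552 = 26.4267.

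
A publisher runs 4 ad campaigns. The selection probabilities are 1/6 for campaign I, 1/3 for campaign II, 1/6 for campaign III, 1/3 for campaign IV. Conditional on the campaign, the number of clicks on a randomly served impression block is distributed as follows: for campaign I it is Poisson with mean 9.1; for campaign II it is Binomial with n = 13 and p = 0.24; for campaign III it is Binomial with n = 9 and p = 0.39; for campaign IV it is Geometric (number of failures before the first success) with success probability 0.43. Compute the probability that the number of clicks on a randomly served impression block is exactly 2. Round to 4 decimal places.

0.1492

Conditional on each campaign, P(X = 2): I: 0.00462352; II: 0.219516; III: 0.172084; IV: 0.139707.
By total probability, P(X = 2) = 0.166667·0.00462352 + 0.333333·0.219516 + 0.166667·0.172084 + 0.333333·0.139707 = 0.149192.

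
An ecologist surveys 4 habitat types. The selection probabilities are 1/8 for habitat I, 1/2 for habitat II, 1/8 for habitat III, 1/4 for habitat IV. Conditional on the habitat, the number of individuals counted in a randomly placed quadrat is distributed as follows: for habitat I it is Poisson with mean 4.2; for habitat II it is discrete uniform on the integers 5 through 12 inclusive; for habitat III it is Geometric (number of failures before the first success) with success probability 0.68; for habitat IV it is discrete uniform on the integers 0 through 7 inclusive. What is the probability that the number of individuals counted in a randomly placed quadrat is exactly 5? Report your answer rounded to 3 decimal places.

0.114

Conditional on each habitat, P(X = 5): I: 0.163316; II: 0.125; III: 0.0022817; IV: 0.125.
By total probability, P(X = 5) = 0.125·0.163316 + 0.5·0.125 + 0.125·0.0022817 + 0.25·0.125 = 0.11445.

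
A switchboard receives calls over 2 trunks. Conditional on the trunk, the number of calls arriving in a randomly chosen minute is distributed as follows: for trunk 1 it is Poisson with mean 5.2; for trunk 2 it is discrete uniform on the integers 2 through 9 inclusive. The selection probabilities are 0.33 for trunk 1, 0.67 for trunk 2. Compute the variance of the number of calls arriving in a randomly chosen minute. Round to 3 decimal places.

5.253

Per component, 1: μ=5.2, E[X²]=32.24; 2: μ=5.5, E[X²]=35.5.
E[X] = 0.33·5.2 + 0.67·5.5 = 5.401.
E[X²] = 0.33·32.24 + 0.67·35.5 = 34.4242.
Var(X) = E[X²] − (E[X])² = 34.4242 − 29.1708 = 5.2534.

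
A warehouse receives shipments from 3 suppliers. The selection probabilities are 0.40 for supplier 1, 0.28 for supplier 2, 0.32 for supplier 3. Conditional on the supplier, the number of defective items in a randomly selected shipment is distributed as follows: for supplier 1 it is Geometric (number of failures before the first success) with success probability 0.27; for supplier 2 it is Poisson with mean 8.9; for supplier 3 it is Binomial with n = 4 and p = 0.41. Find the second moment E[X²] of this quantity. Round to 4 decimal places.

For each component E[X²] = Var + (mean)², giving 1: 17.3237; 2: 88.11; 3: 3.6572.
Overall E[X²] = 0.4·17.3237 + 0.28·88.11 + 0.32·3.6572 = 32.7706.

32.7706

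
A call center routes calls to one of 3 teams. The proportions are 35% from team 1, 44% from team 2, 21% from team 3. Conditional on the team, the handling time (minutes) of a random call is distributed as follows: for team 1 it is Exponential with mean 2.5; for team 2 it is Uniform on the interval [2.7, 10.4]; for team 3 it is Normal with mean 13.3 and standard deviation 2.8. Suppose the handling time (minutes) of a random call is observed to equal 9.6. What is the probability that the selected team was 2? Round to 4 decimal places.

Likelihoods f(9.6 | ·): 1: 0.00859744; 2: 0.12987; 3: 0.059508.
Posterior ∝ prior × likelihood. Numerator for 2: 0.44·0.12987 = 0.0571429.
Normalizing constant: 0.35·0.00859744 + 0.44·0.12987 + 0.21·0.059508 = 0.0726486.
P(2 | observation) = 0.0571429 / 0.0726486 = 0.786565.

0.7866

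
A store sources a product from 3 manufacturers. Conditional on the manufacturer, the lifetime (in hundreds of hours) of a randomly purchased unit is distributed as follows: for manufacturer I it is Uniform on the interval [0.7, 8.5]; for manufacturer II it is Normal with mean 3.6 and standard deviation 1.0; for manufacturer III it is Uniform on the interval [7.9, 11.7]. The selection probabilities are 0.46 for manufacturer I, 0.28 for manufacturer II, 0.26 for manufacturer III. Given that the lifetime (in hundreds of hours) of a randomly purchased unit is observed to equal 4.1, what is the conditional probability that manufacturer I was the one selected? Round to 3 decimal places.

0.374

Likelihoods f(4.1 | ·): I: 0.128205; II: 0.352065; III: 0.
Posterior ∝ prior × likelihood. Numerator for I: 0.46·0.128205 = 0.0589744.
Normalizing constant: 0.46·0.128205 + 0.28·0.352065 + 0.26·0 = 0.157553.
P(I | observation) = 0.0589744 / 0.157553 = 0.374315.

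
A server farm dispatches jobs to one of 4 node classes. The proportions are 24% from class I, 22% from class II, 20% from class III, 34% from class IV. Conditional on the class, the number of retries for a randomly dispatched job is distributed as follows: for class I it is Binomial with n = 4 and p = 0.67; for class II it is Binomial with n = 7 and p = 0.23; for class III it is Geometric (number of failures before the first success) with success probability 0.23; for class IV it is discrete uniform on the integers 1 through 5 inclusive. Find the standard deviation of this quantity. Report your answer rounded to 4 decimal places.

2.1100

Per component, I: μ=2.68, E[X²]=8.0668; II: μ=1.61, E[X²]=3.8318; III: μ=3.34783, E[X²]=25.7637; IV: μ=3, E[X²]=11.
E[X] = 0.24·2.68 + 0.22·1.61 + 0.2·3.34783 + 0.34·3 = 2.68697.
E[X²] = 0.24·8.0668 + 0.22·3.8318 + 0.2·25.7637 + 0.34·11 = 11.6718.
Var(X) = E[X²] − (E[X])² = 11.6718 − 7.21978 = 4.45199.
SD(X) = √4.45199 = 2.10997.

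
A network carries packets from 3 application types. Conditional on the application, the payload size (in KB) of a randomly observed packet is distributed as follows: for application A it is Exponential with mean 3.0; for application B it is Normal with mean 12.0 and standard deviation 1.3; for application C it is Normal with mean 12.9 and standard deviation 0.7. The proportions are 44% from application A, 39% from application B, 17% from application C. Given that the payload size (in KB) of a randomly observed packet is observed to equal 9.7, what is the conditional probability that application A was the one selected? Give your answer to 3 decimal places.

0.188

Likelihoods f(9.7 | ·): A: 0.013142; B: 0.064159; C: 1.6515e-05.
Posterior ∝ prior × likelihood. Numerator for A: 0.44·0.013142 = 0.00578246.
Normalizing constant: 0.44·0.013142 + 0.39·0.064159 + 0.17·1.6515e-05 = 0.0308073.
P(A | observation) = 0.00578246 / 0.0308073 = 0.187698.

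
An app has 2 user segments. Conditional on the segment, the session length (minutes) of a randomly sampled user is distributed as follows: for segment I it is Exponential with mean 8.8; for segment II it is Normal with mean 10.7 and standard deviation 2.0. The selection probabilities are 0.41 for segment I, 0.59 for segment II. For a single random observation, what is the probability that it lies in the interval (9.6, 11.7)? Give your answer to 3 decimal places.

Conditional on each segment, P(9.6 < X < 11.7): I: 0.0713135; II: 0.400303.
By total probability, P(9.6 < X < 11.7) = 0.41·0.0713135 + 0.59·0.400303 = 0.265417.

0.265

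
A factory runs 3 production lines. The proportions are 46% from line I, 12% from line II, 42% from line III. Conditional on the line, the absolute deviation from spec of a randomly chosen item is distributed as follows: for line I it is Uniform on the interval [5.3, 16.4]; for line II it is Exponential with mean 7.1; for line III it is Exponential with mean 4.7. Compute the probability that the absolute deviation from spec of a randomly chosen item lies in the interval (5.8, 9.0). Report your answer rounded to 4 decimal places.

0.2122

Conditional on each line, P(5.8 < X < 9.0): I: 0.288288; II: 0.160294; III: 0.143756.
By total probability, P(5.8 < X < 9.0) = 0.46·0.288288 + 0.12·0.160294 + 0.42·0.143756 = 0.212225.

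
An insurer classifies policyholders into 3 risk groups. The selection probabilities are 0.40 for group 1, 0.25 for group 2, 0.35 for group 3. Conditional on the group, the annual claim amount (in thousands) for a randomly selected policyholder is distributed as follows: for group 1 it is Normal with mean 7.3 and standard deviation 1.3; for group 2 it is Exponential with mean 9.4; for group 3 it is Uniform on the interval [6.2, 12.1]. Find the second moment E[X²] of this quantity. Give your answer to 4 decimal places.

For each component E[X²] = Var + (mean)², giving 1: 54.98; 2: 176.72; 3: 86.6233.
Overall E[X²] = 0.4·54.98 + 0.25·176.72 + 0.35·86.6233 = 96.4902.

96.4902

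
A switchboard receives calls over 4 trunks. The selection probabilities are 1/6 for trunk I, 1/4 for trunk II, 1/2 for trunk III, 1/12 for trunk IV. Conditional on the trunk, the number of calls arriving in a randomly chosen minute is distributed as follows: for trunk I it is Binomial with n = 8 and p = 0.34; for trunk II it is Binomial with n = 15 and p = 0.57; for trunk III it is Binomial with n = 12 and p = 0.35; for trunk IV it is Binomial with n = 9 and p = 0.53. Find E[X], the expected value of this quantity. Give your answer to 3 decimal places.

5.088

Component means — I: 2.72; II: 8.55; III: 4.2; IV: 4.77.
E[X] = 0.166667·2.72 + 0.25·8.55 + 0.5·4.2 + 0.0833333·4.77 = 5.08833.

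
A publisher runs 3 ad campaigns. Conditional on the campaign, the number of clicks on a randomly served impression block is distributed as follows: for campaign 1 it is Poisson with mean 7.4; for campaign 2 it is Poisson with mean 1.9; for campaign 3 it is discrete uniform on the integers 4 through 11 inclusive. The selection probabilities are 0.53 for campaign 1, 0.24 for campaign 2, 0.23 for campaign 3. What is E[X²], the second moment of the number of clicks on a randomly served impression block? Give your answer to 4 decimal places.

48.4122

For each component E[X²] = Var + (mean)², giving 1: 62.16; 2: 5.51; 3: 61.5.
Overall E[X²] = 0.53·62.16 + 0.24·5.51 + 0.23·61.5 = 48.4122.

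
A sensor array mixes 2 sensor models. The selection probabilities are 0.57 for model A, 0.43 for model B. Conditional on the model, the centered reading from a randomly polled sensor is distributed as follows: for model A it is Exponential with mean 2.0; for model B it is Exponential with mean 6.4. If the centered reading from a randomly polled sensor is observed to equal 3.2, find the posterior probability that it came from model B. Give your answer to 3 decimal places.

0.415

Likelihoods f(3.2 | ·): A: 0.100948; B: 0.0947704.
Posterior ∝ prior × likelihood. Numerator for B: 0.43·0.0947704 = 0.0407513.
Normalizing constant: 0.57·0.100948 + 0.43·0.0947704 = 0.0982918.
P(B | observation) = 0.0407513 / 0.0982918 = 0.414595.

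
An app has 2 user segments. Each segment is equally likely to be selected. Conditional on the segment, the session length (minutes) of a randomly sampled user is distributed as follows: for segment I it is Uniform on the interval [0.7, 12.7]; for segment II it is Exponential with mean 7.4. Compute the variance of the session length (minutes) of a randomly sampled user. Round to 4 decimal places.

33.5025

Per component, I: μ=6.7, E[X²]=56.89; II: μ=7.4, E[X²]=109.52.
E[X] = 0.5·6.7 + 0.5·7.4 = 7.05.
E[X²] = 0.5·56.89 + 0.5·109.52 = 83.205.
Var(X) = E[X²] − (E[X])² = 83.205 − 49.7025 = 33.5025.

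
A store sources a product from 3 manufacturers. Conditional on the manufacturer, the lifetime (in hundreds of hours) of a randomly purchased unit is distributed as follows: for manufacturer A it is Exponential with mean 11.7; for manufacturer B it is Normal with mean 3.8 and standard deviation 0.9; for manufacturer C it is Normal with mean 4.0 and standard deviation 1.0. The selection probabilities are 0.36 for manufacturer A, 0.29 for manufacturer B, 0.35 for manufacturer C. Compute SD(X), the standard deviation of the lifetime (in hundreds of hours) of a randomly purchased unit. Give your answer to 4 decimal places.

7.9910

Per component, A: μ=11.7, E[X²]=273.78; B: μ=3.8, E[X²]=15.25; C: μ=4, E[X²]=17.
E[X] = 0.36·11.7 + 0.29·3.8 + 0.35·4 = 6.714.
E[X²] = 0.36·273.78 + 0.29·15.25 + 0.35·17 = 108.933.
Var(X) = E[X²] − (E[X])² = 108.933 − 45.0778 = 63.8555.
SD(X) = √63.8555 = 7.99096.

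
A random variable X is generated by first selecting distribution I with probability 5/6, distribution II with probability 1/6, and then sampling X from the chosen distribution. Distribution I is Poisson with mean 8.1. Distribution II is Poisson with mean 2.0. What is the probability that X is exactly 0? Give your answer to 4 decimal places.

Conditional on each component, P(X = 0): I: 0.000303539; II: 0.135335.
By total probability, P(X = 0) = 0.833333·0.000303539 + 0.166667·0.135335 = 0.0228088.

0.0228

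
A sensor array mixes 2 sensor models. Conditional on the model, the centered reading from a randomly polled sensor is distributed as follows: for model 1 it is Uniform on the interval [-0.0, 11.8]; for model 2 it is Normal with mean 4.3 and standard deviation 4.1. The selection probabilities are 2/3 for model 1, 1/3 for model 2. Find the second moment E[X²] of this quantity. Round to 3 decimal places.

42.709

For each component E[X²] = Var + (mean)², giving 1: 46.4133; 2: 35.3.
Overall E[X²] = 0.666667·46.4133 + 0.333333·35.3 = 42.7089.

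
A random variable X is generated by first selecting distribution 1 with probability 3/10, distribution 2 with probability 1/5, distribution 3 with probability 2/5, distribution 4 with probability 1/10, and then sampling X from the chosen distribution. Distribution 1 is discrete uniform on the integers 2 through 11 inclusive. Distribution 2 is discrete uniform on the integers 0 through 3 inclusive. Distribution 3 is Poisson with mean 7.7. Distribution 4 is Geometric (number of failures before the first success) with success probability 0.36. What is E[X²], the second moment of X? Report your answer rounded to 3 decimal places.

For each component E[X²] = Var + (mean)², giving 1: 50.5; 2: 3.5; 3: 66.99; 4: 8.09877.
Overall E[X²] = 0.3·50.5 + 0.2·3.5 + 0.4·66.99 + 0.1·8.09877 = 43.4559.

43.456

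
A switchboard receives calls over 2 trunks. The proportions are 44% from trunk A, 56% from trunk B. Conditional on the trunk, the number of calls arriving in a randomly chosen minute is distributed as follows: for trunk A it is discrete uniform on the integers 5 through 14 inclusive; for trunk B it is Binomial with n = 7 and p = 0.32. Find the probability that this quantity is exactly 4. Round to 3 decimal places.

Conditional on each trunk, P(X = 4): A: 0; B: 0.115397.
By total probability, P(X = 4) = 0.44·0 + 0.56·0.115397 = 0.0646223.

0.065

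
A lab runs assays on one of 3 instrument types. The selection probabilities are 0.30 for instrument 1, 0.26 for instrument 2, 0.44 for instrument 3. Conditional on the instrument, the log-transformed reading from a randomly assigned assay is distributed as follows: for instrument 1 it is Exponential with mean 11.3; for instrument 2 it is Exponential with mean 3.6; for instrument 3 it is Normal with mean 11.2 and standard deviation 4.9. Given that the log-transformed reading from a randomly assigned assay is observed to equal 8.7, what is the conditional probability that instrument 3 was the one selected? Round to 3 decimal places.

Likelihoods f(8.7 | ·): 1: 0.0409782; 2: 0.0247829; 3: 0.0714807.
Posterior ∝ prior × likelihood. Numerator for 3: 0.44·0.0714807 = 0.0314515.
Normalizing constant: 0.3·0.0409782 + 0.26·0.0247829 + 0.44·0.0714807 = 0.0501885.
P(3 | observation) = 0.0314515 / 0.0501885 = 0.626667.

0.627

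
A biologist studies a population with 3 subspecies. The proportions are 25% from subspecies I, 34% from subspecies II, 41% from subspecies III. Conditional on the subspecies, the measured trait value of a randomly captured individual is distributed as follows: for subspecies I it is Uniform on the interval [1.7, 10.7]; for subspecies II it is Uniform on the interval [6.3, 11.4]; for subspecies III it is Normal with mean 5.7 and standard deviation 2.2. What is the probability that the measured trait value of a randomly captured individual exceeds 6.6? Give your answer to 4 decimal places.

0.5738

Conditional on each subspecies, P(X > 6.6): I: 0.455556; II: 0.941176; III: 0.341236.
By total probability, P(X > 6.6) = 0.25·0.455556 + 0.34·0.941176 + 0.41·0.341236 = 0.573796.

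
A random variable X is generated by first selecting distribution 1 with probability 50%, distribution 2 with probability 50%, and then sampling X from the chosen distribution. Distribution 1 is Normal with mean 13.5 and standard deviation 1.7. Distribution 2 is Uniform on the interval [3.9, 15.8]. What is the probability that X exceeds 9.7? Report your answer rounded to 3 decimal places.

Conditional on each component, P(X > 9.7): 1: 0.987301; 2: 0.512605.
By total probability, P(X > 9.7) = 0.5·0.987301 + 0.5·0.512605 = 0.749953.

0.750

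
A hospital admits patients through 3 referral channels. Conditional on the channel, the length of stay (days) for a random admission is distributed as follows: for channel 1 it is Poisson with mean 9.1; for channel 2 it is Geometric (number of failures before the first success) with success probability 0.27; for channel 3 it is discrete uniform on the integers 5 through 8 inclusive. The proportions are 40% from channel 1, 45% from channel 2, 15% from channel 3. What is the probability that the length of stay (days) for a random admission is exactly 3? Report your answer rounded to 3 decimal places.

Conditional on each channel, P(X = 3): 1: 0.0140247; 2: 0.105035; 3: 0.
By total probability, P(X = 3) = 0.4·0.0140247 + 0.45·0.105035 + 0.15·0 = 0.0528754.

0.053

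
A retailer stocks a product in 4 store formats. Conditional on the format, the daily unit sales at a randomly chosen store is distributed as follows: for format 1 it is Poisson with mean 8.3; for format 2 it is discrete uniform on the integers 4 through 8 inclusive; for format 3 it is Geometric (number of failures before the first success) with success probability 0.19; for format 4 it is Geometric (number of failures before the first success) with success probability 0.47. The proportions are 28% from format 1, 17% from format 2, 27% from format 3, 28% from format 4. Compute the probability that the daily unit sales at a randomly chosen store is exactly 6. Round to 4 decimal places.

Conditional on each format, P(X = 6): 1: 0.112847; 2: 0.2; 3: 0.0536616; 4: 0.0104172.
By total probability, P(X = 6) = 0.28·0.112847 + 0.17·0.2 + 0.27·0.0536616 + 0.28·0.0104172 = 0.0830028.

0.0830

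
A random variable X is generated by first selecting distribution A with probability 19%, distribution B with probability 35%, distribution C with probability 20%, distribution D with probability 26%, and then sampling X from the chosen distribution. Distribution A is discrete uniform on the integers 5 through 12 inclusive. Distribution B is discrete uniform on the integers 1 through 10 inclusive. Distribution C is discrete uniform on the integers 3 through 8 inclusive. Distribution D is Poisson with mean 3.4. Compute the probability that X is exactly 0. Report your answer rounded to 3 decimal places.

Conditional on each component, P(X = 0): A: 0; B: 0; C: 0; D: 0.0333733.
By total probability, P(X = 0) = 0.19·0 + 0.35·0 + 0.2·0 + 0.26·0.0333733 = 0.00867705.

0.009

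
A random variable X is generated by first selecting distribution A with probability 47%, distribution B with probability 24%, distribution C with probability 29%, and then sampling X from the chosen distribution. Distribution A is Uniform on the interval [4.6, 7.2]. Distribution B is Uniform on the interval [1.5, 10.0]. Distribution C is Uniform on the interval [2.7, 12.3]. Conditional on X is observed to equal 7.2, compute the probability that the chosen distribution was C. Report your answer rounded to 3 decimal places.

Likelihoods f(7.2 | ·): A: 0.384615; B: 0.117647; C: 0.104167.
Posterior ∝ prior × likelihood. Numerator for C: 0.29·0.104167 = 0.0302083.
Normalizing constant: 0.47·0.384615 + 0.24·0.117647 + 0.29·0.104167 = 0.239213.
P(C | observation) = 0.0302083 / 0.239213 = 0.126282.

0.126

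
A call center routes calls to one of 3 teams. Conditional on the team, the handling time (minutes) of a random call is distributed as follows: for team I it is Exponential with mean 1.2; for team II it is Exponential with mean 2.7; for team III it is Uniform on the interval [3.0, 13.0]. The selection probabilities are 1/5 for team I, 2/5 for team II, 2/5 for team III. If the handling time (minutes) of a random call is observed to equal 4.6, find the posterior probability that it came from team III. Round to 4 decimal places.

Likelihoods f(4.6 | ·): I: 0.0180311; II: 0.0674104; III: 0.1.
Posterior ∝ prior × likelihood. Numerator for III: 0.4·0.1 = 0.04.
Normalizing constant: 0.2·0.0180311 + 0.4·0.0674104 + 0.4·0.1 = 0.0705704.
P(III | observation) = 0.04 / 0.0705704 = 0.56681.

0.5668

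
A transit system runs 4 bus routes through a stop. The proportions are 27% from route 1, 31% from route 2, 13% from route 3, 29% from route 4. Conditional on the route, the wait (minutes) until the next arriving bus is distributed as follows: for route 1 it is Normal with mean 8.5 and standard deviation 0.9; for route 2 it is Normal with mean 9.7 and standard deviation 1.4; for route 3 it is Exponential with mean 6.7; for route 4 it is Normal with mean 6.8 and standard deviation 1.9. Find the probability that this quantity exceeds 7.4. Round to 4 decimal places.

Conditional on each route, P(X > 7.4): 1: 0.889188; 2: 0.949794; 3: 0.331384; 4: 0.376081.
By total probability, P(X > 7.4) = 0.27·0.889188 + 0.31·0.949794 + 0.13·0.331384 + 0.29·0.376081 = 0.68666.

0.6867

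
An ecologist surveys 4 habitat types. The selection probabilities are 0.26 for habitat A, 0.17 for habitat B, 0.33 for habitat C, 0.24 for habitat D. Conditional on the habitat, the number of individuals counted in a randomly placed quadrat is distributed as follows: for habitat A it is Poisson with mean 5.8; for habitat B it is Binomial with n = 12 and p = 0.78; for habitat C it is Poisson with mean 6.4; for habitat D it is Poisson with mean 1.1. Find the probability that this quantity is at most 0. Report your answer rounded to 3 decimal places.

Conditional on each habitat, P(X ≤ 0): A: 0.00302755; B: 1.2855e-08; C: 0.00166156; D: 0.332871.
By total probability, P(X ≤ 0) = 0.26·0.00302755 + 0.17·1.2855e-08 + 0.33·0.00166156 + 0.24·0.332871 = 0.0812245.

0.081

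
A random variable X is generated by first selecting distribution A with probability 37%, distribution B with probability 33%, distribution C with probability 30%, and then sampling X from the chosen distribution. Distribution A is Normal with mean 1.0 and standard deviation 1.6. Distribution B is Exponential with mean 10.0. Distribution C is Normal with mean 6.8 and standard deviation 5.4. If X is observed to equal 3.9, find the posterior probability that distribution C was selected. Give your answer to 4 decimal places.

Likelihoods f(3.9 | ·): A: 0.0482422; B: 0.0677057; C: 0.0639572.
Posterior ∝ prior × likelihood. Numerator for C: 0.3·0.0639572 = 0.0191871.
Normalizing constant: 0.37·0.0482422 + 0.33·0.0677057 + 0.3·0.0639572 = 0.0593797.
P(C | observation) = 0.0191871 / 0.0593797 = 0.323127.

0.3231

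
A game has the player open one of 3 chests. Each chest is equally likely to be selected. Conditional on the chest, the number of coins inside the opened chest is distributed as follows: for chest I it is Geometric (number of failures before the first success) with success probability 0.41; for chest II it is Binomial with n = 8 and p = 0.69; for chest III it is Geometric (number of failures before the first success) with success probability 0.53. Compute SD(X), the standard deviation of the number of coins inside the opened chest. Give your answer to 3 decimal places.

2.563

Per component, I: μ=1.43902, E[X²]=5.58061; II: μ=5.52, E[X²]=32.1816; III: μ=0.886792, E[X²]=2.45959.
E[X] = 0.333333·1.43902 + 0.333333·5.52 + 0.333333·0.886792 = 2.61527.
E[X²] = 0.333333·5.58061 + 0.333333·32.1816 + 0.333333·2.45959 = 13.4073.
Var(X) = E[X²] − (E[X])² = 13.4073 − 6.83965 = 6.56762.
SD(X) = √6.56762 = 2.56274.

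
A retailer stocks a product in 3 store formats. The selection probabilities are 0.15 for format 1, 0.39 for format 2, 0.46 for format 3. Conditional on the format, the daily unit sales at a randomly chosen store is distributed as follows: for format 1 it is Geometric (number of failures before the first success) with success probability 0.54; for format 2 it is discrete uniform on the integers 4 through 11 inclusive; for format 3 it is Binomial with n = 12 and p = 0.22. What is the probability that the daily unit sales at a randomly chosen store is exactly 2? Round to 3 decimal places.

0.140

Conditional on each format, P(X = 2): 1: 0.114264; 2: 0; 3: 0.266278.
By total probability, P(X = 2) = 0.15·0.114264 + 0.39·0 + 0.46·0.266278 = 0.139627.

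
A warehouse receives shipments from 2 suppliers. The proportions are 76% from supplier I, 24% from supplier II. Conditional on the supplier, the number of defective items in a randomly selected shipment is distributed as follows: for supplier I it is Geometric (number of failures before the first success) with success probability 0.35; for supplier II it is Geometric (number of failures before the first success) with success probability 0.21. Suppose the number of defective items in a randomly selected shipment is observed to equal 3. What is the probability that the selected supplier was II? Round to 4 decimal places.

0.2538

Likelihoods P(X=3 | ·): I: 0.0961188; II: 0.103538.
Posterior ∝ prior × likelihood. Numerator for II: 0.24·0.103538 = 0.0248492.
Normalizing constant: 0.76·0.0961188 + 0.24·0.103538 = 0.0978994.
P(II | observation) = 0.0248492 / 0.0978994 = 0.253823.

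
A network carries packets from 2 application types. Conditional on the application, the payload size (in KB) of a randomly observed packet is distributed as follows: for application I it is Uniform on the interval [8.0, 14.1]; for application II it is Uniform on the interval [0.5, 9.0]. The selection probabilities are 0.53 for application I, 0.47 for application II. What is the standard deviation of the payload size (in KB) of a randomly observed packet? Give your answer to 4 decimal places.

3.7895

Per component, I: μ=11.05, E[X²]=125.203; II: μ=4.75, E[X²]=28.5833.
E[X] = 0.53·11.05 + 0.47·4.75 = 8.089.
E[X²] = 0.53·125.203 + 0.47·28.5833 = 79.7919.
Var(X) = E[X²] − (E[X])² = 79.7919 − 65.4319 = 14.36.
SD(X) = √14.36 = 3.78946.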